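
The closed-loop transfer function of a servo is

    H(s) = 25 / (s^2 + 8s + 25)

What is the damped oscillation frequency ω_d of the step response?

ω_d = 3 rad/s

Comparing s^2 + 8s + 25 to s^2 + 2ζωₙs + ωₙ²: ωₙ = 5 rad/s and ζ = 8/(2·5) = 0.8.
ζωₙ = 8/2 = 4, so ω_d = ωₙ√(1−ζ²) = √(ωₙ² − (ζωₙ)²) = √(25 − 4²) = √9 = 3 rad/s.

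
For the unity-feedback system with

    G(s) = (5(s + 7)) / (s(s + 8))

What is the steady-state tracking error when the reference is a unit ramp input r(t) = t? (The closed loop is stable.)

e_ss = 0.2286

G(s) has one pole at the origin.
This is a Type 1 system. Kv = lim_{s→0} s·G(s) = 35/8.
e_ss = 1/Kv = 1/(35/8) = 8/35 ≈ 0.2286.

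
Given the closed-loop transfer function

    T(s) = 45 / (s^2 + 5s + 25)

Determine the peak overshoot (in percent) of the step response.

Comparing s^2 + 5s + 25 to s^2 + 2ζωₙs + ωₙ²: ωₙ = 5 rad/s and ζ = 5/(2·5) = 0.5.
%OS = 100·exp(−πζ/√(1−ζ²)) = 100·exp(−π·0.5/√(1−0.5²)) ≈ 16.3%.

%OS ≈ 16.3%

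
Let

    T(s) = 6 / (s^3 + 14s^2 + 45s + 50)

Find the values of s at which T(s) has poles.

s = -2 + j, -2 - j, -10

The poles are the roots of the denominator s^3 + 14s^2 + 45s + 50 = 0.
Trying s = -10: the polynomial evaluates to 0, so (s + 10) is a factor.
Dividing out leaves s^2 + 4s + 5 = 0.
The quadratic formula then gives s = -2 ± 1j.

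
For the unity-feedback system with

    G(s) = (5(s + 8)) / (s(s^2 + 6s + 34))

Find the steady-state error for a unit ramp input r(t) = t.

G(s) has one pole at the origin.
This is a Type 1 system. Kv = lim_{s→0} s·G(s) = 40/34 = 20/17.
e_ss = 1/Kv = 1/(20/17) = 17/20 ≈ 0.8500.

e_ss = 0.8500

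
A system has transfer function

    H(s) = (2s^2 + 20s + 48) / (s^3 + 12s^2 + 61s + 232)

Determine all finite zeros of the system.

Set the numerator to zero: 2s^2 + 20s + 48 = 0, i.e. 2·(s^2 + 10s + 24) = 0.
Factoring: (s + 6)(s + 4) = 0.

s = -6, -4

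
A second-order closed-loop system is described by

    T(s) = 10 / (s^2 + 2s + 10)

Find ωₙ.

Compare the denominator to the standard form s^2 + 2ζωₙs + ωₙ².
ωₙ² = 10, so ωₙ = √10 ≈ 3.162 rad/s.

ωₙ ≈ 3.162 rad/s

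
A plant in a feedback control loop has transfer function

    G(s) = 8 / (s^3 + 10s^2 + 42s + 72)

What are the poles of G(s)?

The poles are the roots of the denominator s^3 + 10s^2 + 42s + 72 = 0.
Trying s = -4: the polynomial evaluates to 0, so (s + 4) is a factor.
Dividing out leaves s^2 + 6s + 18 = 0.
The quadratic formula then gives s = -3 ± 3j.

s = -3 ± 3j, -4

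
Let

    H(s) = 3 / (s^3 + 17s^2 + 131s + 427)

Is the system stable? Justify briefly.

stable

The denominator s^3 + 17s^2 + 131s + 427 factors as (s^2 + 10s + 61)(s + 7), giving poles at s = -5 ± 6j, -7.
Since all poles lie strictly in the left half-plane, the system is stable.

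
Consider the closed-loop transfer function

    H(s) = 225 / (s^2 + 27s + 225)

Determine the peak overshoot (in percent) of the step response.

%OS ≈ 0.152%

Comparing s^2 + 27s + 225 to s^2 + 2ζωₙs + ωₙ²: ωₙ = 15 rad/s and ζ = 27/(2·15) = 0.9.
%OS = 100·exp(−πζ/√(1−ζ²)) = 100·exp(−π·0.9/√(1−0.9²)) ≈ 0.152%.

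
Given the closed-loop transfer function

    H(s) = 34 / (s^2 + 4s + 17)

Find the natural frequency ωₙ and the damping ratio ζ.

ωₙ ≈ 4.123 rad/s, ζ ≈ 0.4851

Compare the denominator to the standard form s^2 + 2ζωₙs + ωₙ².
ωₙ² = 17, so ωₙ = √17 ≈ 4.123 rad/s.
2ζωₙ = 4, so ζ = 4/(2·√17) ≈ 0.4851.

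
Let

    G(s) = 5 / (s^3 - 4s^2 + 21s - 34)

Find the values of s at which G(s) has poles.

s = 1 ± 4j, 2

The poles are the roots of the denominator s^3 - 4s^2 + 21s - 34 = 0.
Trying s = 2: the polynomial evaluates to 0, so (s - 2) is a factor.
Dividing out leaves s^2 - 2s + 17 = 0.
The quadratic formula then gives s = 1 ± 4j.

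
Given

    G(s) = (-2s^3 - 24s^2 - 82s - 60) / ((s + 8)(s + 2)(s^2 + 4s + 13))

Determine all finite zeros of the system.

s = -5, -1, -6

Set the numerator to zero: -2s^3 - 24s^2 - 82s - 60 = 0, i.e. -2·(s^3 + 12s^2 + 41s + 30) = 0.
Factoring: (s + 5)(s + 1)(s + 6) = 0.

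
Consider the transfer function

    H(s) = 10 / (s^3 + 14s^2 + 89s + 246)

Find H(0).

Set s = 0: H(0) = (10) / (246) = 5/123.

H(0) = 5/123 ≈ 0.04065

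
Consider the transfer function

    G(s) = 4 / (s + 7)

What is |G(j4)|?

Substitute s = j4: numerator = 4, denominator = 7 + j4.
|G(j4)| = |4| / |7 + j4| = 4 / 8.0623 ≈ 0.4961.

|G(j4)| ≈ 0.4961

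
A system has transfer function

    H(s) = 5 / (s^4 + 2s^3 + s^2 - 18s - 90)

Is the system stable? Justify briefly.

unstable

The denominator s^4 + 2s^3 + s^2 - 18s - 90 factors as (s^2 + 2s + 10)(s + 3)(s - 3), giving poles at s = -1 ± 3j, -3, 3.
Since the pole(s) at s = 3 lie in the right half-plane, the system is unstable.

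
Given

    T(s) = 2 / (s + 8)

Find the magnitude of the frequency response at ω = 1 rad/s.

|T(j1)| ≈ 0.2481

Substitute s = j1: numerator = 2, denominator = 8 + j1.
|T(j1)| = |2| / |8 + j1| = 2 / 8.0623 ≈ 0.2481.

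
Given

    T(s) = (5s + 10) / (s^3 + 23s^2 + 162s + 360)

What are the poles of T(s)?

s = -5, -12, -6

The poles are the roots of the denominator s^3 + 23s^2 + 162s + 360 = 0.
Trying s = -5: the polynomial evaluates to 0, so (s + 5) is a factor.
Dividing out leaves s^2 + 18s + 72 = 0.
Factoring the quadratic: (s + 12)(s + 6) = 0.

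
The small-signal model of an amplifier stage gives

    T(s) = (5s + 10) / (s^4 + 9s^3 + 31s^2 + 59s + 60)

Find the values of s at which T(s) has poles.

The poles are the roots of the denominator s^4 + 9s^3 + 31s^2 + 59s + 60 = 0.
Trying s = -4: the polynomial evaluates to 0, so (s + 4) is a factor.
Dividing out leaves s^3 + 5s^2 + 11s + 15 = 0.
This factors further as (s^2 + 2s + 5)(s + 3) = 0.

s = -1 ± 2j, -4, -3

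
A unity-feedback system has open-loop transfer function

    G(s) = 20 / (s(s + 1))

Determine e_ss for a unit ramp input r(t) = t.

e_ss = 0.05000

G(s) has one pole at the origin.
This is a Type 1 system. Kv = lim_{s→0} s·G(s) = 20/1.
e_ss = 1/Kv = 1/(20) = 1/20 ≈ 0.05000.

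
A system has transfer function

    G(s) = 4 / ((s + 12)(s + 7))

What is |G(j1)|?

|G(j1)| ≈ 0.04698

Substitute s = j1: numerator = 4, denominator = 83 + j19.
|G(j1)| = |4| / |83 + j19| = 4 / 85.147 ≈ 0.04698.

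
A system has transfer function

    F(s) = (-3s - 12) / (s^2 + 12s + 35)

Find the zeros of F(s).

Set the numerator to zero: -3s - 12 = 0, i.e. -3·(s + 4) = 0.
So s = -4.

s = -4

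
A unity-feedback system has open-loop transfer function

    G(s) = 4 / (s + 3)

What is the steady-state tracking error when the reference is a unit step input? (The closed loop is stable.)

e_ss = 0.4286

G(s) has no poles at the origin.
This is a Type 0 system. Kp = lim_{s→0} G(s) = 4/3.
e_ss = 1/(1 + Kp) = 1/(1 + 4/3) = 3/7 ≈ 0.4286.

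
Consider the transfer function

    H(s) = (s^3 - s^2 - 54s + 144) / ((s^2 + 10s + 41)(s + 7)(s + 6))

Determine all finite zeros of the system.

s = 6, 3, -8

Set the numerator to zero: s^3 - s^2 - 54s + 144 = 0.
Factoring: (s - 6)(s - 3)(s + 8) = 0.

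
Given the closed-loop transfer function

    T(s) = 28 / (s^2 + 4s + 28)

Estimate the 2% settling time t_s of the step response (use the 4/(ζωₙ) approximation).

t_s ≈ 2 s

Comparing s^2 + 4s + 28 to s^2 + 2ζωₙs + ωₙ²: ωₙ = √28 ≈ 5.292 rad/s and ζ = 4/(2·√28) ≈ 0.3780.
ζωₙ = 4/2 = 2, so t_s ≈ 4/(ζωₙ) = 4/2 = 2 s.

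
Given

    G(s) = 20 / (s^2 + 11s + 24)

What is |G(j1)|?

Substitute s = j1: numerator = 20, denominator = 23 + j11.
|G(j1)| = |20| / |23 + j11| = 20 / 25.495 ≈ 0.7845.

|G(j1)| ≈ 0.7845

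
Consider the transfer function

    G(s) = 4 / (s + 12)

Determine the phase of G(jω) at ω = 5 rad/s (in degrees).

At s = j5: numerator = 4, denominator = 12 + j5.
∠G = ∠num − ∠den = 0° − (22.620°) = -22.62°.

∠G(j5) ≈ -22.62°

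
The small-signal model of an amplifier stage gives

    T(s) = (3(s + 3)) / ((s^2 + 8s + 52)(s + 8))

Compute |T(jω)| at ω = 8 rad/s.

|T(j8)| ≈ 0.03479

Substitute s = j8: numerator = 9 + j24, denominator = -608 + j416.
|T(j8)| = |9 + j24| / |-608 + j416| = 25.632 / 736.70 ≈ 0.03479.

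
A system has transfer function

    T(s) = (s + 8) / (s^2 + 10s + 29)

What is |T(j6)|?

|T(j6)| ≈ 0.1655

Substitute s = j6: numerator = 8 + j6, denominator = -7 + j60.
|T(j6)| = |8 + j6| / |-7 + j60| = 10 / 60.407 ≈ 0.1655.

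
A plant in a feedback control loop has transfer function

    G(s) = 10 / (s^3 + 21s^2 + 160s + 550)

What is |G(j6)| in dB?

Substitute s = j6: numerator = 10, denominator = -206 + j744.
|G(j6)| = |10| / |-206 + j744| = 10 / 771.99 ≈ 0.01295.
In decibels: 20·log₁₀(0.01295) ≈ -37.8 dB.

|G(j6)|_dB ≈ -37.8 dB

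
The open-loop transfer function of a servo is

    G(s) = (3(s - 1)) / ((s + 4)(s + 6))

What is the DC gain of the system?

At s = 0 each factor (s + a) contributes a and each (s^2 + bs + c) contributes c.
G(0) = 3·(-1) / ((4) · (6)) = -3/24 = -1/8.

G(0) = -1/8 ≈ -0.1250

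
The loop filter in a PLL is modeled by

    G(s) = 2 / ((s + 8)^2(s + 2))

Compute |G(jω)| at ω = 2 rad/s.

|G(j2)| ≈ 0.01040

Substitute s = j2: numerator = 2, denominator = 56 + j184.
|G(j2)| = |2| / |56 + j184| = 2 / 192.33 ≈ 0.01040.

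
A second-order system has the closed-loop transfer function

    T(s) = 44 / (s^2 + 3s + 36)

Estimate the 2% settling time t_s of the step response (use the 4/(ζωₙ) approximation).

t_s ≈ 2.667 s

Comparing s^2 + 3s + 36 to s^2 + 2ζωₙs + ωₙ²: ωₙ = 6 rad/s and ζ = 3/(2·6) = 0.25.
ζωₙ = 3/2 = 1.5, so t_s ≈ 4/(ζωₙ) = 4/1.5 ≈ 2.667 s.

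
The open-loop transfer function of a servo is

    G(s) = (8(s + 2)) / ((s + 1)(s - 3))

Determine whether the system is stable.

The poles can be read from the denominator factors: s = -1, 3.
Since the pole(s) at s = 3 lie in the right half-plane, the system is unstable.

unstable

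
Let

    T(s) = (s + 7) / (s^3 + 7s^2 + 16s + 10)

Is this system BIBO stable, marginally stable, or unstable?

The denominator s^3 + 7s^2 + 16s + 10 factors as (s + 1)(s^2 + 6s + 10), giving poles at s = -1, -3 + j, -3 - j.
Since all poles lie strictly in the left half-plane, the system is stable.

stable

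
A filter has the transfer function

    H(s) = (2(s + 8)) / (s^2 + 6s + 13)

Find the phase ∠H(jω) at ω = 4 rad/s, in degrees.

At s = j4: numerator = 16 + j8, denominator = -3 + j24.
∠H = ∠num − ∠den = 26.565° − (97.125°) = -70.56°.

∠H(j4) ≈ -70.56°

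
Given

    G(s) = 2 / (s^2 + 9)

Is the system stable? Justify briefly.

marginally stable

The denominator s^2 + 9 factors as (s^2 + 9), giving poles at s = ±3j.
Since the simple pole(s) at s = 3j, -3j lie on the jω-axis with none in the right half-plane, the system is marginally stable.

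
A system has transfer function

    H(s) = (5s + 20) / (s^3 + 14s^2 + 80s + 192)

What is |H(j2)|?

Substitute s = j2: numerator = 20 + j10, denominator = 136 + j152.
|H(j2)| = |20 + j10| / |136 + j152| = 22.361 / 203.96 ≈ 0.1096.

|H(j2)| ≈ 0.1096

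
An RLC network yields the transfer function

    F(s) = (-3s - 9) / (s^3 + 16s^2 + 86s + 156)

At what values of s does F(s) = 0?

s = -3

Set the numerator to zero: -3s - 9 = 0, i.e. -3·(s + 3) = 0.
So s = -3.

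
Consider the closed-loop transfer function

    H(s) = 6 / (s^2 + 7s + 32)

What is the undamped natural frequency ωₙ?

Compare the denominator to the standard form s^2 + 2ζωₙs + ωₙ².
ωₙ² = 32, so ωₙ = √32 ≈ 5.657 rad/s.

ωₙ ≈ 5.657 rad/s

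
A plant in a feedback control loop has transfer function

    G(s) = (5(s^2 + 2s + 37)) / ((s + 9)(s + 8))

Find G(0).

At s = 0 each factor (s + a) contributes a and each (s^2 + bs + c) contributes c.
G(0) = 5·(37) / ((9) · (8)) = 185/72 = 185/72.

G(0) = 185/72 ≈ 2.569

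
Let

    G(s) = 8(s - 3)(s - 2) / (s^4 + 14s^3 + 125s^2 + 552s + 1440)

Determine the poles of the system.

The poles are the roots of the denominator s^4 + 14s^3 + 125s^2 + 552s + 1440 = 0.
No real roots exist; factor into two real quadratics: (s^2 + 8s + 32)(s^2 + 6s + 45) = 0.
Each quadratic gives a conjugate pair via the quadratic formula.

s = -4 ± 4j, -3 ± 6j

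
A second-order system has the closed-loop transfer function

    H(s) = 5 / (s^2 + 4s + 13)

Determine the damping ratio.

ζ ≈ 0.5547

Compare the denominator to the standard form s^2 + 2ζωₙs + ωₙ².
ωₙ² = 13, so ωₙ = √13 ≈ 3.606 rad/s.
2ζωₙ = 4, so ζ = 4/(2·√13) ≈ 0.5547.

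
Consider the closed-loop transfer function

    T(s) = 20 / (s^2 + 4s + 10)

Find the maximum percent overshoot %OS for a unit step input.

Comparing s^2 + 4s + 10 to s^2 + 2ζωₙs + ωₙ²: ωₙ = √10 ≈ 3.162 rad/s and ζ = 4/(2·√10) ≈ 0.6325.
%OS = 100·exp(−πζ/√(1−ζ²)) = 100·exp(−π·0.6325/√(1−0.6325²)) ≈ 7.69%.

%OS ≈ 7.69%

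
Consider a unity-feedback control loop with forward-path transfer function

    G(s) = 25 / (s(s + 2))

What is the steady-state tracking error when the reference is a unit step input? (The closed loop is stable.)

G(s) has one pole at the origin.
This is a Type 1 system; for a step input the steady-state error is zero.

e_ss = 0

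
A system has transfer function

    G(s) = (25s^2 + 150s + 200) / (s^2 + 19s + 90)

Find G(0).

G(0) = 20/9 ≈ 2.222

Set s = 0: G(0) = (200) / (90) = 20/9.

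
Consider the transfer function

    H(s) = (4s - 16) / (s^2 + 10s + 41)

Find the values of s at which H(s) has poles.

s = -5 ± 4j

The poles are the roots of the denominator s^2 + 10s + 41 = 0.
Using the quadratic formula: s = (-10 ± √(-64))/2 = -5 ± 4j.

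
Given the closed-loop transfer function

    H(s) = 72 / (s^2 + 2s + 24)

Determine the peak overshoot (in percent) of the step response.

%OS ≈ 51.9%

Comparing s^2 + 2s + 24 to s^2 + 2ζωₙs + ωₙ²: ωₙ = √24 ≈ 4.899 rad/s and ζ = 2/(2·√24) ≈ 0.2041.
%OS = 100·exp(−πζ/√(1−ζ²)) = 100·exp(−π·0.2041/√(1−0.2041²)) ≈ 51.9%.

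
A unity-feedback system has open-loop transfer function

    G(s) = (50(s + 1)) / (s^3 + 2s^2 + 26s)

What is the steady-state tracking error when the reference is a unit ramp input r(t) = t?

e_ss = 0.5200

G(s) has one pole at the origin.
This is a Type 1 system. Kv = lim_{s→0} s·G(s) = 50/26 = 25/13.
e_ss = 1/Kv = 1/(25/13) = 13/25 ≈ 0.5200.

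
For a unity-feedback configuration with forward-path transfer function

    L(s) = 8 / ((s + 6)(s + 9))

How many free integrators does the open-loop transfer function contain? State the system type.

The denominator has no factor of s at the origin — no free integrator — so this is a Type 0 system.

Type 0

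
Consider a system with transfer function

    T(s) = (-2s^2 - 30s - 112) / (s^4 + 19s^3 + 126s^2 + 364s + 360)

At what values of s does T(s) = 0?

s = -8, -7

Set the numerator to zero: -2s^2 - 30s - 112 = 0, i.e. -2·(s^2 + 15s + 56) = 0.
Factoring: (s + 8)(s + 7) = 0.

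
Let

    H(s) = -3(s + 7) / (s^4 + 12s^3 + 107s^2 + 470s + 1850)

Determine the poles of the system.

The poles are the roots of the denominator s^4 + 12s^3 + 107s^2 + 470s + 1850 = 0.
No real roots exist; factor into two real quadratics: (s^2 + 10s + 50)(s^2 + 2s + 37) = 0.
Each quadratic gives a conjugate pair via the quadratic formula.

s = -5 ± 5j, -1 ± 6j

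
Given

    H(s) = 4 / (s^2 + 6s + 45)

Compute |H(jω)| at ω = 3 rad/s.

|H(j3)| ≈ 0.09938

Substitute s = j3: numerator = 4, denominator = 36 + j18.
|H(j3)| = |4| / |36 + j18| = 4 / 40.249 ≈ 0.09938.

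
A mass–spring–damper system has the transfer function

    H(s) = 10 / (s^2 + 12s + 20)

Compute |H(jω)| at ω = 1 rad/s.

|H(j1)| ≈ 0.4450

Substitute s = j1: numerator = 10, denominator = 19 + j12.
|H(j1)| = |10| / |19 + j12| = 10 / 22.472 ≈ 0.4450.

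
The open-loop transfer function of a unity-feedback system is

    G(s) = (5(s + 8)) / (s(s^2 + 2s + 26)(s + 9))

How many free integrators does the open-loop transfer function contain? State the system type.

Type 1

The denominator has 1 factor of s at the origin (free integrator), so this is a Type 1 system.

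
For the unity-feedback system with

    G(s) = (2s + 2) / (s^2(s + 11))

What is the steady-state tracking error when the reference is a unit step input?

G(s) has 2 poles at the origin.
This is a Type 2 system; for a step input the steady-state error is zero.

e_ss = 0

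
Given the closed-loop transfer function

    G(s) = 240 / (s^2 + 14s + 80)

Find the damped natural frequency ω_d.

ω_d ≈ 5.568 rad/s

Comparing s^2 + 14s + 80 to s^2 + 2ζωₙs + ωₙ²: ωₙ = √80 ≈ 8.944 rad/s and ζ = 14/(2·√80) ≈ 0.7826.
ζωₙ = 14/2 = 7, so ω_d = ωₙ√(1−ζ²) = √(ωₙ² − (ζωₙ)²) = √(80 − 7²) = √31 ≈ 5.568 rad/s.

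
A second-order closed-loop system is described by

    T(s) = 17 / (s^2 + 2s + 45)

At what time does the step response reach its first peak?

Comparing s^2 + 2s + 45 to s^2 + 2ζωₙs + ωₙ²: ωₙ = √45 ≈ 6.708 rad/s and ζ = 2/(2·√45) ≈ 0.1491.
ζωₙ = 2/2 = 1, so ω_d = ωₙ√(1−ζ²) = √(ωₙ² − (ζωₙ)²) = √(45 − 1²) = √44 ≈ 6.633 rad/s.
t_p = π/ω_d = π/6.633 ≈ 0.4736 s.

t_p ≈ 0.4736 s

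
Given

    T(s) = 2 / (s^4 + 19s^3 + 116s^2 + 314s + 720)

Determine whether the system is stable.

stable

The denominator s^4 + 19s^3 + 116s^2 + 314s + 720 factors as (s^2 + 2s + 10)(s + 9)(s + 8), giving poles at s = -1 ± 3j, -9, -8.
Since all poles lie strictly in the left half-plane, the system is stable.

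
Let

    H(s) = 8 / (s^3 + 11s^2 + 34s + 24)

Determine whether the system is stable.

The denominator s^3 + 11s^2 + 34s + 24 factors as (s + 6)(s + 1)(s + 4), giving poles at s = -6, -1, -4.
Since all poles lie strictly in the left half-plane, the system is stable.

stable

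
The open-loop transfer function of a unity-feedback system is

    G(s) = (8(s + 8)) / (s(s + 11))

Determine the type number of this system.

Type 1

The denominator has 1 factor of s at the origin (free integrator), so this is a Type 1 system.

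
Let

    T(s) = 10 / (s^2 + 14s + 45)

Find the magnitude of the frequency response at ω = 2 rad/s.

Substitute s = j2: numerator = 10, denominator = 41 + j28.
|T(j2)| = |10| / |41 + j28| = 10 / 49.649 ≈ 0.2014.

|T(j2)| ≈ 0.2014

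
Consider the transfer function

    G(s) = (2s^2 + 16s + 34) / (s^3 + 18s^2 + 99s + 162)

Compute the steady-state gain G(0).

Set s = 0: G(0) = (34) / (162) = 17/81.

G(0) = 17/81 ≈ 0.2099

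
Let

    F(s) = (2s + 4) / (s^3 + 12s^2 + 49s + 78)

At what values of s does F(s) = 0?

s = -2

Set the numerator to zero: 2s + 4 = 0, i.e. 2·(s + 2) = 0.
So s = -2.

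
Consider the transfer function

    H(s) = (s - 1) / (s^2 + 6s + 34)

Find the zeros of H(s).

s = 1

Set the numerator to zero: s - 1 = 0.
So s = 1.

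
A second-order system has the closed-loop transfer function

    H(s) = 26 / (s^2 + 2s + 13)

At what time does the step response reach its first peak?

t_p ≈ 0.9069 s

Comparing s^2 + 2s + 13 to s^2 + 2ζωₙs + ωₙ²: ωₙ = √13 ≈ 3.606 rad/s and ζ = 2/(2·√13) ≈ 0.2774.
ζωₙ = 2/2 = 1, so ω_d = ωₙ√(1−ζ²) = √(ωₙ² − (ζωₙ)²) = √(13 − 1²) = √12 ≈ 3.464 rad/s.
t_p = π/ω_d = π/3.464 ≈ 0.9069 s.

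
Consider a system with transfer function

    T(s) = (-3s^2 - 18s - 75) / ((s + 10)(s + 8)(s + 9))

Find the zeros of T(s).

s = -3 + 4j, -3 - 4j

Set the numerator to zero: -3s^2 - 18s - 75 = 0, i.e. -3·(s^2 + 6s + 25) = 0.
Factoring: (s^2 + 6s + 25) = 0.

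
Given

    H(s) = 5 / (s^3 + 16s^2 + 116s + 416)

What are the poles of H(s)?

s = -4 ± 6j, -8

The poles are the roots of the denominator s^3 + 16s^2 + 116s + 416 = 0.
Trying s = -8: the polynomial evaluates to 0, so (s + 8) is a factor.
Dividing out leaves s^2 + 8s + 52 = 0.
The quadratic formula then gives s = -4 ± 6j.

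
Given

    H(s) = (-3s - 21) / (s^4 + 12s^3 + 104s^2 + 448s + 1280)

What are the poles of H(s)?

The poles are the roots of the denominator s^4 + 12s^3 + 104s^2 + 448s + 1280 = 0.
No real roots exist; factor into two real quadratics: (s^2 + 8s + 32)(s^2 + 4s + 40) = 0.
Each quadratic gives a conjugate pair via the quadratic formula.

s = -4 ± 4j, -2 ± 6j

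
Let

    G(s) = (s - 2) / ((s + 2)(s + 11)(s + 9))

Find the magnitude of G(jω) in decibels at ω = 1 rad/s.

|G(j1)|_dB ≈ -40.0 dB

Substitute s = j1: numerator = -2 + j1, denominator = 176 + j138.
|G(j1)| = |-2 + j1| / |176 + j138| = 2.2361 / 223.65 ≈ 0.009998.
In decibels: 20·log₁₀(0.009998) ≈ -40.0 dB.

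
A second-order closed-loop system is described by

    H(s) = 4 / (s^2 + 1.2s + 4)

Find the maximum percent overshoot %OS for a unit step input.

%OS ≈ 37.2%

Comparing s^2 + 1.2s + 4 to s^2 + 2ζωₙs + ωₙ²: ωₙ = 2 rad/s and ζ = 1.2/(2·2) = 0.3.
%OS = 100·exp(−πζ/√(1−ζ²)) = 100·exp(−π·0.3/√(1−0.3²)) ≈ 37.2%.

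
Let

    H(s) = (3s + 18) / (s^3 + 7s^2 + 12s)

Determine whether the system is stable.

marginally stable

The denominator s^3 + 7s^2 + 12s factors as s(s + 3)(s + 4), giving poles at s = 0, -3, -4.
Since the simple pole(s) at s = 0 lie on the jω-axis with none in the right half-plane, the system is marginally stable.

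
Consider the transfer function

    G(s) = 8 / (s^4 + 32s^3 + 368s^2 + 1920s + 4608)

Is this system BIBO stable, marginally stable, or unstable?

stable

The denominator s^4 + 32s^3 + 368s^2 + 1920s + 4608 factors as (s^2 + 8s + 32)(s + 12)^2, giving poles at s = -4 + 4j, -4 - 4j, -12, -12.
Since all poles lie strictly in the left half-plane, the system is stable.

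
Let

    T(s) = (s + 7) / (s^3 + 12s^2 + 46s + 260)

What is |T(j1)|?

|T(j1)| ≈ 0.02805

Substitute s = j1: numerator = 7 + j1, denominator = 248 + j45.
|T(j1)| = |7 + j1| / |248 + j45| = 7.0711 / 252.05 ≈ 0.02805.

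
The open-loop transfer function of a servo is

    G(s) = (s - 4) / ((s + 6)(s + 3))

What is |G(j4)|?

Substitute s = j4: numerator = -4 + j4, denominator = 2 + j36.
|G(j4)| = |-4 + j4| / |2 + j36| = 5.6569 / 36.056 ≈ 0.1569.

|G(j4)| ≈ 0.1569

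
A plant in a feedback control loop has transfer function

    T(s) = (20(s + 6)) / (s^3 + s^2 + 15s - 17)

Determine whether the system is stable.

unstable

The denominator s^3 + s^2 + 15s - 17 factors as (s^2 + 2s + 17)(s - 1), giving poles at s = -1 + 4j, -1 - 4j, 1.
Since the pole(s) at s = 1 lie in the right half-plane, the system is unstable.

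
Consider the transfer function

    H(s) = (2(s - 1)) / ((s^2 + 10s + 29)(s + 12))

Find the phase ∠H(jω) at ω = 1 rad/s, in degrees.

At s = j1: numerator = -2 + j2, denominator = 326 + j148.
∠H = ∠num − ∠den = 135° − (24.417°) = 110.6°.

∠H(j1) ≈ 110.6°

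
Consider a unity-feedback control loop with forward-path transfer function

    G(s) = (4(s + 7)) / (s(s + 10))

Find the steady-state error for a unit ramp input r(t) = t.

e_ss = 0.3571

G(s) has one pole at the origin.
This is a Type 1 system. Kv = lim_{s→0} s·G(s) = 28/10 = 14/5.
e_ss = 1/Kv = 1/(14/5) = 5/14 ≈ 0.3571.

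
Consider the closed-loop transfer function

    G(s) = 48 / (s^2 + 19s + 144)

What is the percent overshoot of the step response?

%OS ≈ 1.71%

Comparing s^2 + 19s + 144 to s^2 + 2ζωₙs + ωₙ²: ωₙ = 12 rad/s and ζ = 19/(2·12) ≈ 0.7917.
%OS = 100·exp(−πζ/√(1−ζ²)) = 100·exp(−π·0.7917/√(1−0.7917²)) ≈ 1.71%.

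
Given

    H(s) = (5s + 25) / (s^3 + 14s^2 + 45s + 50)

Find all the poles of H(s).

s = -2 + j, -2 - j, -10

The poles are the roots of the denominator s^3 + 14s^2 + 45s + 50 = 0.
Trying s = -10: the polynomial evaluates to 0, so (s + 10) is a factor.
Dividing out leaves s^2 + 4s + 5 = 0.
The quadratic formula then gives s = -2 ± 1j.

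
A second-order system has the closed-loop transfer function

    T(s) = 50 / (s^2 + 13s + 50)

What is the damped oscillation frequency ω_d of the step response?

ω_d ≈ 2.784 rad/s

Comparing s^2 + 13s + 50 to s^2 + 2ζωₙs + ωₙ²: ωₙ = √50 ≈ 7.071 rad/s and ζ = 13/(2·√50) ≈ 0.9192.
ζωₙ = 13/2 = 6.5, so ω_d = ωₙ√(1−ζ²) = √(ωₙ² − (ζωₙ)²) = √(50 − 6.5²) = √7.75 ≈ 2.784 rad/s.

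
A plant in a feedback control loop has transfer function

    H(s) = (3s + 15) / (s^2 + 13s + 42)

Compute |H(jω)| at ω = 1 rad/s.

|H(j1)| ≈ 0.3556

Substitute s = j1: numerator = 15 + j3, denominator = 41 + j13.
|H(j1)| = |15 + j3| / |41 + j13| = 15.297 / 43.012 ≈ 0.3556.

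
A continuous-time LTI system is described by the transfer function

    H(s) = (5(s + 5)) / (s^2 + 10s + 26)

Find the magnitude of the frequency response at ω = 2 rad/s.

|H(j2)| ≈ 0.9056

Substitute s = j2: numerator = 25 + j10, denominator = 22 + j20.
|H(j2)| = |25 + j10| / |22 + j20| = 26.926 / 29.732 ≈ 0.9056.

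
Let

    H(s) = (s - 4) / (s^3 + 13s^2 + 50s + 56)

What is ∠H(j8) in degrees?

At s = j8: numerator = -4 + j8, denominator = -776 - j112.
∠H = ∠num − ∠den = 116.57° − (-171.79°) = 288.4°, which wraps to -71.65°.

∠H(j8) ≈ -71.65°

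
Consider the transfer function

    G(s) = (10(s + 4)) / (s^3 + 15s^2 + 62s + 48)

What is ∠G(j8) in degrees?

∠G(j8) ≈ -117.6°

At s = j8: numerator = 40 + j80, denominator = -912 - j16.
∠G = ∠num − ∠den = 63.435° − (-178.99°) = 242.4°, which wraps to -117.6°.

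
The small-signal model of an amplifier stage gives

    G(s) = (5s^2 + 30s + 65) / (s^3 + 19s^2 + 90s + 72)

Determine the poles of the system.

The poles are the roots of the denominator s^3 + 19s^2 + 90s + 72 = 0.
Trying s = -12: the polynomial evaluates to 0, so (s + 12) is a factor.
Dividing out leaves s^2 + 7s + 6 = 0.
Factoring the quadratic: (s + 1)(s + 6) = 0.

s = -12, -1, -6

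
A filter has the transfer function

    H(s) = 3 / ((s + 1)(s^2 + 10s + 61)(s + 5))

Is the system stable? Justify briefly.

stable

The poles can be read from the denominator factors: s = -1, -5 + 6j, -5 - 6j, -5.
Since all poles lie strictly in the left half-plane, the system is stable.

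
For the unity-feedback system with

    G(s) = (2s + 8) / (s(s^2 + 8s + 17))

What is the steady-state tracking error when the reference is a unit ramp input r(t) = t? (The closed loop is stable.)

G(s) has one pole at the origin.
This is a Type 1 system. Kv = lim_{s→0} s·G(s) = 8/17.
e_ss = 1/Kv = 1/(8/17) = 17/8 ≈ 2.125.

e_ss = 2.125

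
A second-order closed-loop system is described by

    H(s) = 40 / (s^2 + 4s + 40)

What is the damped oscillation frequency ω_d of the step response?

Comparing s^2 + 4s + 40 to s^2 + 2ζωₙs + ωₙ²: ωₙ = √40 ≈ 6.325 rad/s and ζ = 4/(2·√40) ≈ 0.3162.
ζωₙ = 4/2 = 2, so ω_d = ωₙ√(1−ζ²) = √(ωₙ² − (ζωₙ)²) = √(40 − 2²) = √36 = 6 rad/s.

ω_d = 6 rad/s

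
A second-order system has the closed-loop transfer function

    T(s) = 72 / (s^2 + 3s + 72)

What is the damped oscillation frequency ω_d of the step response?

Comparing s^2 + 3s + 72 to s^2 + 2ζωₙs + ωₙ²: ωₙ = √72 ≈ 8.485 rad/s and ζ = 3/(2·√72) ≈ 0.1768.
ζωₙ = 3/2 = 1.5, so ω_d = ωₙ√(1−ζ²) = √(ωₙ² − (ζωₙ)²) = √(72 − 1.5²) = √69.75 ≈ 8.352 rad/s.

ω_d ≈ 8.352 rad/s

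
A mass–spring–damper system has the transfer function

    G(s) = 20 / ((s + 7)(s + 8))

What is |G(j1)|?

Substitute s = j1: numerator = 20, denominator = 55 + j15.
|G(j1)| = |20| / |55 + j15| = 20 / 57.009 ≈ 0.3508.

|G(j1)| ≈ 0.3508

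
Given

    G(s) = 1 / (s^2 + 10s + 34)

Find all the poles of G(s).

s = -5 + 3j, -5 - 3j

The poles are the roots of the denominator s^2 + 10s + 34 = 0.
Using the quadratic formula: s = (-10 ± √(-36))/2 = -5 ± 3j.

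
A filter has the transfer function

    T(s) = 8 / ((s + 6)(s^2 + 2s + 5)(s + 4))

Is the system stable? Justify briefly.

The poles can be read from the denominator factors: s = -6, -1 + 2j, -1 - 2j, -4.
Since all poles lie strictly in the left half-plane, the system is stable.

stable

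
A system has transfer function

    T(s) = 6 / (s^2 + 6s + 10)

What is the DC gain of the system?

T(0) = 3/5 ≈ 0.6000

Set s = 0: T(0) = (6) / (10) = 3/5.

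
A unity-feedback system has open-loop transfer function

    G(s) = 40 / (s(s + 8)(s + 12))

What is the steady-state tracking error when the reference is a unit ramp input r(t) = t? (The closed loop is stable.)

e_ss = 2.400

G(s) has one pole at the origin.
This is a Type 1 system. Kv = lim_{s→0} s·G(s) = 40/96 = 5/12.
e_ss = 1/Kv = 1/(5/12) = 12/5 ≈ 2.400.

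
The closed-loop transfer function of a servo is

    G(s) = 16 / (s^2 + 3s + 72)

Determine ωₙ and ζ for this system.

ωₙ ≈ 8.485 rad/s, ζ ≈ 0.1768

Compare the denominator to the standard form s^2 + 2ζωₙs + ωₙ².
ωₙ² = 72, so ωₙ = √72 ≈ 8.485 rad/s.
2ζωₙ = 3, so ζ = 3/(2·√72) ≈ 0.1768.
With ζ = 0.1768 the response is underdamped.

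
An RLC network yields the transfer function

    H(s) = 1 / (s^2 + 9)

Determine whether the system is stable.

The denominator s^2 + 9 factors as (s^2 + 9), giving poles at s = 3j, -3j.
Since the simple pole(s) at s = 3j, -3j lie on the jω-axis with none in the right half-plane, the system is marginally stable.

marginally stable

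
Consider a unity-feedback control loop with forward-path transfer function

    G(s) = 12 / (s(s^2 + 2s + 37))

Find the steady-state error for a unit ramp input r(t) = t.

G(s) has one pole at the origin.
This is a Type 1 system. Kv = lim_{s→0} s·G(s) = 12/37.
e_ss = 1/Kv = 1/(12/37) = 37/12 ≈ 3.083.

e_ss = 3.083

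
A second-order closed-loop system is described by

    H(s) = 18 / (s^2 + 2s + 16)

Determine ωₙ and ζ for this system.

Compare the denominator to the standard form s^2 + 2ζωₙs + ωₙ².
ωₙ² = 16, so ωₙ = 4 rad/s.
2ζωₙ = 2, so ζ = 2/(2·4) = 0.25.

ωₙ = 4 rad/s, ζ = 0.25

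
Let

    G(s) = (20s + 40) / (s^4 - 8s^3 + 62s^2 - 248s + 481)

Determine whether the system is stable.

The denominator s^4 - 8s^3 + 62s^2 - 248s + 481 factors as (s^2 - 2s + 37)(s^2 - 6s + 13), giving poles at s = 1 + 6j, 1 - 6j, 3 + 2j, 3 - 2j.
Since the pole(s) at s = 1 ± 6j, 3 ± 2j lie in the right half-plane, the system is unstable.

unstable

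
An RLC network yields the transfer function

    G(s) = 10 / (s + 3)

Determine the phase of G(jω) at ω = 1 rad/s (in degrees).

∠G(j1) ≈ -18.43°

At s = j1: numerator = 10, denominator = 3 + j1.
∠G = ∠num − ∠den = 0° − (18.435°) = -18.43°.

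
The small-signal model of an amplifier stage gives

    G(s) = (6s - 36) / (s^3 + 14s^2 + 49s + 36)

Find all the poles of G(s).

The poles are the roots of the denominator s^3 + 14s^2 + 49s + 36 = 0.
Trying s = -1: the polynomial evaluates to 0, so (s + 1) is a factor.
Dividing out leaves s^2 + 13s + 36 = 0.
Factoring the quadratic: (s + 4)(s + 9) = 0.

s = -1, -4, -9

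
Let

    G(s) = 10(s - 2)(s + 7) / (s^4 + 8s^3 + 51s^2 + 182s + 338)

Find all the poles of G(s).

The poles are the roots of the denominator s^4 + 8s^3 + 51s^2 + 182s + 338 = 0.
No real roots exist; factor into two real quadratics: (s^2 + 2s + 26)(s^2 + 6s + 13) = 0.
Each quadratic gives a conjugate pair via the quadratic formula.

s = -1 ± 5j, -3 ± 2j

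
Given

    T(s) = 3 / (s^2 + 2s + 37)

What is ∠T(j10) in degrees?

∠T(j10) ≈ -162.4°

At s = j10: numerator = 3, denominator = -63 + j20.
∠T = ∠num − ∠den = 0° − (162.39°) = -162.4°.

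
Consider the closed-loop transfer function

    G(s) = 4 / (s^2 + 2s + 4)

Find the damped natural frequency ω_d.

Comparing s^2 + 2s + 4 to s^2 + 2ζωₙs + ωₙ²: ωₙ = 2 rad/s and ζ = 2/(2·2) = 0.5.
ζωₙ = 2/2 = 1, so ω_d = ωₙ√(1−ζ²) = √(ωₙ² − (ζωₙ)²) = √(4 − 1²) = √3 ≈ 1.732 rad/s.

ω_d ≈ 1.732 rad/s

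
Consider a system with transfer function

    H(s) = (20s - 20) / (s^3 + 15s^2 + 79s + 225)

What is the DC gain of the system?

H(0) = -4/45 ≈ -0.08889

Set s = 0: H(0) = (-20) / (225) = -4/45.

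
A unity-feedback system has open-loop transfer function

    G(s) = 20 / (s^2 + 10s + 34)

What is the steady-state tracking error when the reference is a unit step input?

G(s) has no poles at the origin.
This is a Type 0 system. Kp = lim_{s→0} G(s) = 20/34 = 10/17.
e_ss = 1/(1 + Kp) = 1/(1 + 10/17) = 17/27 ≈ 0.6296.

e_ss = 0.6296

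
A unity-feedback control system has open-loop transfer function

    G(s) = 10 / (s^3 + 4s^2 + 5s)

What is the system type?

Type 1

Factor s from the denominator: s^3 + 4s^2 + 5s = s·(s^2 + 4s + 5).
There is 1 pole at the origin, so the system is Type 1.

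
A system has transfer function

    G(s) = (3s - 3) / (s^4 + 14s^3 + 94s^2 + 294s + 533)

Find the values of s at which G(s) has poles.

The poles are the roots of the denominator s^4 + 14s^3 + 94s^2 + 294s + 533 = 0.
No real roots exist; factor into two real quadratics: (s^2 + 10s + 41)(s^2 + 4s + 13) = 0.
Each quadratic gives a conjugate pair via the quadratic formula.

s = -5 ± 4j, -2 ± 3j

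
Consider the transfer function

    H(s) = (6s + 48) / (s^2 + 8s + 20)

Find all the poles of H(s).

The poles are the roots of the denominator s^2 + 8s + 20 = 0.
Using the quadratic formula: s = (-8 ± √(-16))/2 = -4 ± 2j.

s = -4 ± 2j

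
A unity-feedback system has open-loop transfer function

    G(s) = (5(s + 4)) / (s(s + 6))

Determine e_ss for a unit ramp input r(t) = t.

G(s) has one pole at the origin.
This is a Type 1 system. Kv = lim_{s→0} s·G(s) = 20/6 = 10/3.
e_ss = 1/Kv = 1/(10/3) = 3/10 ≈ 0.3000.

e_ss = 0.3000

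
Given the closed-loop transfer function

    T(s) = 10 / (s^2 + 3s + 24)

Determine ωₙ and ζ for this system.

Compare the denominator to the standard form s^2 + 2ζωₙs + ωₙ².
ωₙ² = 24, so ωₙ = √24 ≈ 4.899 rad/s.
2ζωₙ = 3, so ζ = 3/(2·√24) ≈ 0.3062.
With ζ = 0.3062 the response is underdamped.

ωₙ ≈ 4.899 rad/s, ζ ≈ 0.3062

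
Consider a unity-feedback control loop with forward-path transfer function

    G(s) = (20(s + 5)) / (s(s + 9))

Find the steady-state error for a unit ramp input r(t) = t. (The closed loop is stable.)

G(s) has one pole at the origin.
This is a Type 1 system. Kv = lim_{s→0} s·G(s) = 100/9.
e_ss = 1/Kv = 1/(100/9) = 9/100 ≈ 0.09000.

e_ss = 0.09000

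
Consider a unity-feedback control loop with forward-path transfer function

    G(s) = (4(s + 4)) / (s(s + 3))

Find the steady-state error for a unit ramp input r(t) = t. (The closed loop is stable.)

e_ss = 0.1875

G(s) has one pole at the origin.
This is a Type 1 system. Kv = lim_{s→0} s·G(s) = 16/3.
e_ss = 1/Kv = 1/(16/3) = 3/16 ≈ 0.1875.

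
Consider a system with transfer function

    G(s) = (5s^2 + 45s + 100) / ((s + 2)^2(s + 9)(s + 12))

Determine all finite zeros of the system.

Set the numerator to zero: 5s^2 + 45s + 100 = 0, i.e. 5·(s^2 + 9s + 20) = 0.
Factoring: (s + 5)(s + 4) = 0.

s = -5, -4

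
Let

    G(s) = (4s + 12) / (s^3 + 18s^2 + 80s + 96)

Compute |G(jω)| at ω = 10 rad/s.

|G(j10)| ≈ 0.02434

Substitute s = j10: numerator = 12 + j40, denominator = -1704 - j200.
|G(j10)| = |12 + j40| / |-1704 - j200| = 41.761 / 1715.7 ≈ 0.02434.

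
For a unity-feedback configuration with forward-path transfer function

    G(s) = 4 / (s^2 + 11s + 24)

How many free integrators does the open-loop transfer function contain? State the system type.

Type 0

The denominator has no factor of s at the origin — no free integrator — so this is a Type 0 system.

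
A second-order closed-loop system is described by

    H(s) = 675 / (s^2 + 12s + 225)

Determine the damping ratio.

ζ = 0.4

Compare the denominator to the standard form s^2 + 2ζωₙs + ωₙ².
ωₙ² = 225, so ωₙ = 15 rad/s.
2ζωₙ = 12, so ζ = 12/(2·15) = 0.4.
With ζ = 0.4 the response is underdamped.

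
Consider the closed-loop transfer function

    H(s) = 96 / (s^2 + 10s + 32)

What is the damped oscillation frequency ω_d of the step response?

ω_d ≈ 2.646 rad/s

Comparing s^2 + 10s + 32 to s^2 + 2ζωₙs + ωₙ²: ωₙ = √32 ≈ 5.657 rad/s and ζ = 10/(2·√32) ≈ 0.8839.
ζωₙ = 10/2 = 5, so ω_d = ωₙ√(1−ζ²) = √(ωₙ² − (ζωₙ)²) = √(32 − 5²) = √7 ≈ 2.646 rad/s.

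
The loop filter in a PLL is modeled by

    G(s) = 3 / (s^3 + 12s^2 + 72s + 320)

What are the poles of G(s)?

The poles are the roots of the denominator s^3 + 12s^2 + 72s + 320 = 0.
Trying s = -8: the polynomial evaluates to 0, so (s + 8) is a factor.
Dividing out leaves s^2 + 4s + 40 = 0.
The quadratic formula then gives s = -2 ± 6j.

s = -2 + 6j, -2 - 6j, -8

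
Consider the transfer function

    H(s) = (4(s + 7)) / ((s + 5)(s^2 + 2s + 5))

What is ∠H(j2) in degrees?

At s = j2: numerator = 28 + j8, denominator = -3 + j22.
∠H = ∠num − ∠den = 15.945° − (97.765°) = -81.82°.

∠H(j2) ≈ -81.82°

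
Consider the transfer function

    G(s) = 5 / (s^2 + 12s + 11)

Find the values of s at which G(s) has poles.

The poles are the roots of the denominator s^2 + 12s + 11 = 0.
Factoring: (s + 11)(s + 1) = 0, so s = -11 and s = -1.

s = -11, -1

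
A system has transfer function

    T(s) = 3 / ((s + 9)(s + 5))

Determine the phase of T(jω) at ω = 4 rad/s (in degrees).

At s = j4: numerator = 3, denominator = 29 + j56.
∠T = ∠num − ∠den = 0° − (62.622°) = -62.62°.

∠T(j4) ≈ -62.62°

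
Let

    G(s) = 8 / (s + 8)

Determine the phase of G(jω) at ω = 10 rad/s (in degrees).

∠G(j10) ≈ -51.34°

At s = j10: numerator = 8, denominator = 8 + j10.
∠G = ∠num − ∠den = 0° − (51.340°) = -51.34°.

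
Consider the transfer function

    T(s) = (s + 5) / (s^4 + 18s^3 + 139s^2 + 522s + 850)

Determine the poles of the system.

The poles are the roots of the denominator s^4 + 18s^3 + 139s^2 + 522s + 850 = 0.
No real roots exist; factor into two real quadratics: (s^2 + 10s + 34)(s^2 + 8s + 25) = 0.
Each quadratic gives a conjugate pair via the quadratic formula.

s = -5 ± 3j, -4 ± 3j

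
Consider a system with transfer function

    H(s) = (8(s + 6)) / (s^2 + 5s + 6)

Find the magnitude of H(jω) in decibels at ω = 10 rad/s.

Substitute s = j10: numerator = 48 + j80, denominator = -94 + j50.
|H(j10)| = |48 + j80| / |-94 + j50| = 93.295 / 106.47 ≈ 0.8763.
In decibels: 20·log₁₀(0.8763) ≈ -1.15 dB.

|H(j10)|_dB ≈ -1.15 dB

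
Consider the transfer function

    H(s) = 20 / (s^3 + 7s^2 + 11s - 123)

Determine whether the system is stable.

The denominator s^3 + 7s^2 + 11s - 123 factors as (s^2 + 10s + 41)(s - 3), giving poles at s = -5 + 4j, -5 - 4j, 3.
Since the pole(s) at s = 3 lie in the right half-plane, the system is unstable.

unstable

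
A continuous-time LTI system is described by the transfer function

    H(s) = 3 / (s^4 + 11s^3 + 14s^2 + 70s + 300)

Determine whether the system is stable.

unstable

The denominator s^4 + 11s^3 + 14s^2 + 70s + 300 factors as (s + 3)(s^2 - 2s + 10)(s + 10), giving poles at s = -3, 1 ± 3j, -10.
Since the pole(s) at s = 1 ± 3j lie in the right half-plane, the system is unstable.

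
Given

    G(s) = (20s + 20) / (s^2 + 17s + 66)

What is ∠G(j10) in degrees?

At s = j10: numerator = 20 + j200, denominator = -34 + j170.
∠G = ∠num − ∠den = 84.289° − (101.31°) = -17.02°.

∠G(j10) ≈ -17.02°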